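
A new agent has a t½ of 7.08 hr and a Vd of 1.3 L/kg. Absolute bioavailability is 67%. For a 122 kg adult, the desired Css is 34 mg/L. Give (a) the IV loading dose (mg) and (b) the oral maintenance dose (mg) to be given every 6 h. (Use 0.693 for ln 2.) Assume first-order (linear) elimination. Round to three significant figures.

(a) 5390 mg; (b) 4730 mg

Total Vd = 1.3 × 122 = 158.6 L
LD = Vd × C = 158.6 × 34 = 5392 mg
CL = 0.693 × Vd / t½ = 0.693 × 158.6 / 7.08 = 15.52 L/h
D = CL × Css × τ / F = 15.52 × 34 × 6 / 0.67 = 4725 mg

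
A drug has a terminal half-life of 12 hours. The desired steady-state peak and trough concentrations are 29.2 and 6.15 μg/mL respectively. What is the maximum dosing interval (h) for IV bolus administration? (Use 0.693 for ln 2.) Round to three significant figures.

27.0 h

k = 0.693 / t½ = 0.693 / 12 = 0.05775 h⁻¹
Between IV bolus doses, concentration decays as C = C₀·e^(−kτ), so C_peak/C_trough = e^(kτ).
τ_max = ln(C_peak/C_trough) / k = ln(29.2/6.15) / 0.05775 = 1.558 / 0.05775 = 26.98 h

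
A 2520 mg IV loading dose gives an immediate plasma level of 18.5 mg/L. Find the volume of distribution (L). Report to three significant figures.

136 L

Immediately after an IV bolus, C₀ = Dose / Vd, so Vd = Dose / C₀.
Vd = 2520 / 18.5 = 136.2 L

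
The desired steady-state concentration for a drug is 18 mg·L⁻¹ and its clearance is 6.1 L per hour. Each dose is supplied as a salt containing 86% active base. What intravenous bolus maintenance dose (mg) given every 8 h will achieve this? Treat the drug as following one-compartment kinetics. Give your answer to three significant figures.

D = CL × Css × τ / S = 6.100 × 18 × 8 / 0.86 = 1021 mg

1020 mg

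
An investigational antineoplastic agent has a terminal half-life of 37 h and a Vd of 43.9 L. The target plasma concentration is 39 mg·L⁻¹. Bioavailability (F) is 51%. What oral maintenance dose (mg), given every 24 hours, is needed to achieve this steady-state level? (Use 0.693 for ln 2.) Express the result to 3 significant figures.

CL = ln 2 · Vd / t½ = 0.693 × 43.90 / 37 = 0.8222 L/h
D = CL × Css × τ / F = 0.8222 × 39 × 24 / 0.51 = 1509 mg

1510 mg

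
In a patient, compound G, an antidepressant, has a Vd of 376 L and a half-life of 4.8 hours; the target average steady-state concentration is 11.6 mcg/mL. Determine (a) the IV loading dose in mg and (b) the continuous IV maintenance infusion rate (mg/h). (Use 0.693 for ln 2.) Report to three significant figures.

LD = Vd × C = 376.0 × 11.6 = 4362 mg
CL = 0.693 × Vd / t½ = 0.693 × 376.0 / 4.8 = 54.29 L/h
Infusion rate = CL × Css = 54.29 × 11.6 = 629.8 mg/h

(a) 4360 mg; (b) 630 mg/h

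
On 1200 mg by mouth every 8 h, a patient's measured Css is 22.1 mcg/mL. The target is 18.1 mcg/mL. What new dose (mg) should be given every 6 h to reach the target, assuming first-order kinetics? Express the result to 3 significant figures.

737 mg

With linear kinetics, Css is proportional to dose rate (D/τ) at fixed clearance.
D₂ = D₁ × (Css,target / Css,current) × (τ₂/τ₁) = 1200 × (18.1/22.1) × (6/8) = 737.1 mg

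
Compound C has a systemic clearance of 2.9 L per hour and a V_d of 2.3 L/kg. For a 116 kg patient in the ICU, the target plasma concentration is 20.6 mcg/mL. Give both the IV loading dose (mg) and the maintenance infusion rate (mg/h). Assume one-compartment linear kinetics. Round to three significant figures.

(a) 5500 mg; (b) 59.7 mg/h

Vd = 2.3 L/kg × 116 kg = 266.8 L
LD = Vd · C_target = 266.8 × 20.6 = 5496 mg
Maintenance: replace elimination → rate = CL × Css = 2.900 × 20.6 = 59.74 mg/h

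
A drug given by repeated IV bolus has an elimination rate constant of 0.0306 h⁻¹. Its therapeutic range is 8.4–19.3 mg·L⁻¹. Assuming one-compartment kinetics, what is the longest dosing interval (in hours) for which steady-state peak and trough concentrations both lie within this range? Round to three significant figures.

Between IV bolus doses, concentration decays as C = C₀·e^(−kτ), so C_peak/C_trough = e^(kτ).
τ_max = ln(C_peak/C_trough) / k = ln(19.3/8.4) / 0.03060 = 0.8319 / 0.03060 = 27.19 h

27.2 h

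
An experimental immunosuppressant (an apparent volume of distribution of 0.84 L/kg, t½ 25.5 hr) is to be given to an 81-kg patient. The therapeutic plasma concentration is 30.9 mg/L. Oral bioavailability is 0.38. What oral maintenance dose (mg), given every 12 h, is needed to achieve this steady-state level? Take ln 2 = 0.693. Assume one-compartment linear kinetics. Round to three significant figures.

Total Vd = 0.84 × 81 = 68.04 L
CL = ln 2 · Vd / t½ = 0.693 × 68.04 / 25.5 = 1.849 L/h
D = CL × Css × τ / F = 1.849 × 30.9 × 12 / 0.38 = 1804 mg

1800 mg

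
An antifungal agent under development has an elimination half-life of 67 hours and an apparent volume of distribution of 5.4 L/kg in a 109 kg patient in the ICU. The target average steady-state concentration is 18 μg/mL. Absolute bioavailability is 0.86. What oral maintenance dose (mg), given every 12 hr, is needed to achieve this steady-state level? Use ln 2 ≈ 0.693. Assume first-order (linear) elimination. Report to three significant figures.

Total Vd = 5.4 × 109 = 588.6 L
CL = 0.693 × Vd / t½ = 0.693 × 588.6 / 67 = 6.088 L/h
D = CL × Css × τ / F = 6.088 × 18 × 12 / 0.86 = 1529 mg

1530 mg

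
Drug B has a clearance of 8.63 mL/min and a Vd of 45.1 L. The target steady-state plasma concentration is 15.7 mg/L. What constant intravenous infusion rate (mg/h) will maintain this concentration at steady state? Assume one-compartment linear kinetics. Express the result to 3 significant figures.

CL = 8.63 mL/min = 8.63 × 0.06 = 0.5178 L/h
Maintenance depends on clearance, not Vd — rate in must match rate out.
R₀ = 0.5178 × 15.7 = 8.129 mg/h

8.13 mg/h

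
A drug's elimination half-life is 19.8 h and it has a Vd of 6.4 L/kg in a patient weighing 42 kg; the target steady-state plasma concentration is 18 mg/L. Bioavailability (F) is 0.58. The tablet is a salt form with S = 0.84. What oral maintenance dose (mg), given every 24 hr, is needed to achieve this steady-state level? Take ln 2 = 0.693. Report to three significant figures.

Vd(total) = 42 kg × 6.4 L/kg = 268.8 L
k = 0.693/19.8 = 0.03500 h⁻¹, so CL = k·Vd = 0.03500 × 268.8 = 9.408 L/h
D = CL × Css × τ / F / S = 9.408 × 18 × 24 / 0.58 / 0.84 = 8342 mg

8340 mg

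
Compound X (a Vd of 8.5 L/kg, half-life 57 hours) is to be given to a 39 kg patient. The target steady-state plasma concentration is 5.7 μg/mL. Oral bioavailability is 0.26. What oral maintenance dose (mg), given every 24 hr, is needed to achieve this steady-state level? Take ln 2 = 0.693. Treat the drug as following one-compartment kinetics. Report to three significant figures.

Vd = 8.5 L/kg × 39 kg = 331.5 L
k = 0.693/57 = 0.01216 h⁻¹, so CL = k·Vd = 0.01216 × 331.5 = 4.031 L/h
D = CL × Css × τ / F = 4.031 × 5.7 × 24 / 0.26 = 2121 mg

2120 mg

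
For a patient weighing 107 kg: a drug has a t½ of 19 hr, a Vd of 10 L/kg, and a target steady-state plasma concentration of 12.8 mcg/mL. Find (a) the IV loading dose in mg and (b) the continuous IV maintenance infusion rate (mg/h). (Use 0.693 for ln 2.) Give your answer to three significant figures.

(a) 13700 mg; (b) 500 mg/h

Vd(total) = 107 kg × 10 L/kg = 1070 L
LD = Vd × C = 1070 × 12.8 = 13700 mg
CL = 0.693 × Vd / t½ = 0.693 × 1070 / 19 = 39.03 L/h
Infusion rate = CL × Css = 39.03 × 12.8 = 499.6 mg/h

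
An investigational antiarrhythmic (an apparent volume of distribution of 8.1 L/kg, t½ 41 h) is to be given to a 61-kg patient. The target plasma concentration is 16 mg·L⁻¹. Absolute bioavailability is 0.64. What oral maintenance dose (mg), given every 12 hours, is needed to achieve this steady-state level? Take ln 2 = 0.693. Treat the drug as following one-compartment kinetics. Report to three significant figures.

2510 mg

Total Vd = 8.1 × 61 = 494.1 L
k = 0.693/41 = 0.01690 h⁻¹, so CL = k·Vd = 0.01690 × 494.1 = 8.350 L/h
D = CL × Css × τ / F = 8.350 × 16 × 12 / 0.64 = 2505 mg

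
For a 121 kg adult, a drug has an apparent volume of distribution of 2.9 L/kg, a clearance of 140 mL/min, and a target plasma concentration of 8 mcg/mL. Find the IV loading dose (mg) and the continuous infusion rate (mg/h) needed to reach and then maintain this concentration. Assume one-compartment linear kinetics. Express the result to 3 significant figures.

Vd(total) = 121 kg × 2.9 L/kg = 350.9 L
Loading dose = Vd × C = 350.9 × 8 = 2807 mg
Convert clearance: 140 mL/min × 60 min/h ÷ 1000 mL/L = 8.400 L/h
Maintenance infusion rate = CL × Css = 8.400 × 8 = 67.20 mg/h

(a) 2810 mg; (b) 67.2 mg/h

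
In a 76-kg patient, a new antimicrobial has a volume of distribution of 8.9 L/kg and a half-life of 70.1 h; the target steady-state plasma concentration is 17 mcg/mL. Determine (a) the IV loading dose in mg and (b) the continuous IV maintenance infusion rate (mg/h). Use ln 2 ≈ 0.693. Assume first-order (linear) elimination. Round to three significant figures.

(a) 11500 mg; (b) 114 mg/h

Vd(total) = 76 kg × 8.9 L/kg = 676.4 L
LD = Vd × C = 676.4 × 17 = 11500 mg
CL = 0.693 × Vd / t½ = 0.693 × 676.4 / 70.1 = 6.687 L/h
Infusion rate = CL × Css = 6.687 × 17 = 113.7 mg/h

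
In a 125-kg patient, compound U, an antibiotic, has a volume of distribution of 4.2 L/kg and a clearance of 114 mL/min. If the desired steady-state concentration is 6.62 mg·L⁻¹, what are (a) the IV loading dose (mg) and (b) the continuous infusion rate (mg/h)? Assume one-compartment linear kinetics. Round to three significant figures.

Vd = 4.2 L/kg × 125 kg = 525.0 L
Loading dose = Vd × C = 525.0 × 6.62 = 3476 mg
Convert clearance: 114 mL/min × 60 min/h ÷ 1000 mL/L = 6.840 L/h
Maintenance infusion rate = CL × Css = 6.840 × 6.62 = 45.28 mg/h

(a) 3480 mg; (b) 45.3 mg/h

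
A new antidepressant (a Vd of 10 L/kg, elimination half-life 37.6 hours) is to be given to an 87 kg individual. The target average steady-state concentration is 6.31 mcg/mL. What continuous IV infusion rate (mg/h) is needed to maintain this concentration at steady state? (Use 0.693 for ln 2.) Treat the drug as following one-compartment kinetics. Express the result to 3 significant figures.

101 mg/h

Vd = 10 L/kg × 87 kg = 870.0 L
CL = ln 2 · Vd / t½ = 0.693 × 870.0 / 37.6 = 16.03 L/h
Infusion rate = CL × Css = 16.03 × 6.31 = 101.1 mg/h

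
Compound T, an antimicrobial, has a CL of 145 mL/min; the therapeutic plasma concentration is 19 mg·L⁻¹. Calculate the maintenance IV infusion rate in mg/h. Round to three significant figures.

CL = 145 mL/min × 60/1000 = 8.700 L/h
Rate = CL × Css = 8.700 × 19 = 165.3 mg/h

165 mg/h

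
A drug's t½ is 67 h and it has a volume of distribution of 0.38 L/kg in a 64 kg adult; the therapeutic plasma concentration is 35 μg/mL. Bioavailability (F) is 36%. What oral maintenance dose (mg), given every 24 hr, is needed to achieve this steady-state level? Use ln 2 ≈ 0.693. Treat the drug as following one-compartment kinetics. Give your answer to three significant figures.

587 mg

Total Vd = 0.38 × 64 = 24.32 L
CL = 0.693 × Vd / t½ = 0.693 × 24.32 / 67 = 0.2515 L/h
D = CL × Css × τ / F = 0.2515 × 35 × 24 / 0.36 = 586.8 mg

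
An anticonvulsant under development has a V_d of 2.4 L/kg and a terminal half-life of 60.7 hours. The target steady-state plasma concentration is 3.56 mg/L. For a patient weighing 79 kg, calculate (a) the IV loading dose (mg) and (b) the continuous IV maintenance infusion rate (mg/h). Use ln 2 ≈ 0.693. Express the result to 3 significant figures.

(a) 675 mg; (b) 7.71 mg/h

Vd = 2.4 L/kg × 79 kg = 189.6 L
LD = Vd × C = 189.6 × 3.56 = 675.0 mg
CL = 0.693 × Vd / t½ = 0.693 × 189.6 / 60.7 = 2.165 L/h
Infusion rate = CL × Css = 2.165 × 3.56 = 7.707 mg/h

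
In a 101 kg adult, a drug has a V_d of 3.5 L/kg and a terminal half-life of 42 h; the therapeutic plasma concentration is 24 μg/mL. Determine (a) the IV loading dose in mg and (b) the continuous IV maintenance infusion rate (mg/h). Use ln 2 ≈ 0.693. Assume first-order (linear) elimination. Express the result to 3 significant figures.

Vd(total) = 101 kg × 3.5 L/kg = 353.5 L
LD = Vd × C = 353.5 × 24 = 8484 mg
CL = 0.693 × Vd / t½ = 0.693 × 353.5 / 42 = 5.833 L/h
Infusion rate = CL × Css = 5.833 × 24 = 140.0 mg/h

(a) 8480 mg; (b) 140 mg/h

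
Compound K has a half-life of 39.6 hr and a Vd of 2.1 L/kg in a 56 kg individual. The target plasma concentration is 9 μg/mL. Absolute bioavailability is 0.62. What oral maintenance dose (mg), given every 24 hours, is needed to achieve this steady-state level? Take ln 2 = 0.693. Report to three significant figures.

Vd = 2.1 L/kg × 56 kg = 117.6 L
CL = ln 2 · Vd / t½ = 0.693 × 117.6 / 39.6 = 2.058 L/h
D = CL × Css × τ / F = 2.058 × 9 × 24 / 0.62 = 717.0 mg

717 mg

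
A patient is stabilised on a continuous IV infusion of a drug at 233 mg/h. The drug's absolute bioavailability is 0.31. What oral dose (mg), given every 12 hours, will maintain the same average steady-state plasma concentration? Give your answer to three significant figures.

To maintain the same Css, the systemic dosing rate must be unchanged: F·D/τ = infusion rate.
D = rate × τ / F = 233 × 12 / 0.31 = 9019 mg

9020 mg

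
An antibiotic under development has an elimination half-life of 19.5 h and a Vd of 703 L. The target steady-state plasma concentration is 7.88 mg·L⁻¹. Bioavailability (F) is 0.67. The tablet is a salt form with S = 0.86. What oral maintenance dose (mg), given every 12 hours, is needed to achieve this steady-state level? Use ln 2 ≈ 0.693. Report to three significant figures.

4100 mg

k = 0.693/19.5 = 0.03554 h⁻¹, so CL = k·Vd = 0.03554 × 703.0 = 24.98 L/h
D = CL × Css × τ / F / S = 24.98 × 7.88 × 12 / 0.67 / 0.86 = 4099 mg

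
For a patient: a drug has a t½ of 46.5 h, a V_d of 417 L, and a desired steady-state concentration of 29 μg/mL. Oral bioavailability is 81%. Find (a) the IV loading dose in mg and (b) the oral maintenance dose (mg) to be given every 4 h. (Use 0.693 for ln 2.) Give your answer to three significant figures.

(a) 12100 mg; (b) 890 mg

LD = Vd × C = 417.0 × 29 = 12090 mg
CL = 0.693 × Vd / t½ = 0.693 × 417.0 / 46.5 = 6.215 L/h
D = CL × Css × τ / F = 6.215 × 29 × 4 / 0.81 = 890.0 mg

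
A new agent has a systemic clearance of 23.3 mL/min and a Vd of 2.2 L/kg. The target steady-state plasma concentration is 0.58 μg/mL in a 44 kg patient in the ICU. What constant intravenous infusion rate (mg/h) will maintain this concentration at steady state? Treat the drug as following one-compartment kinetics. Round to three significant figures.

0.811 mg/h

CL = 23.3 mL/min = 23.3 × 0.06 = 1.398 L/h
Infusion rate = CL · Css = 1.398 L/h × 0.58 mg/L = 0.8108 mg/h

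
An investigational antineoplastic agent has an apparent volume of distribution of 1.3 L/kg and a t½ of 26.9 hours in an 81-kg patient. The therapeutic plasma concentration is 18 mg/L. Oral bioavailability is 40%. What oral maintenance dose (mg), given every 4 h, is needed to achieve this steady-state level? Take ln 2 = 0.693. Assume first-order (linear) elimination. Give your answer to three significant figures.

488 mg

Vd = 1.3 L/kg × 81 kg = 105.3 L
k = 0.693/26.9 = 0.02576 h⁻¹, so CL = k·Vd = 0.02576 × 105.3 = 2.713 L/h
D = CL × Css × τ / F = 2.713 × 18 × 4 / 0.4 = 488.3 mg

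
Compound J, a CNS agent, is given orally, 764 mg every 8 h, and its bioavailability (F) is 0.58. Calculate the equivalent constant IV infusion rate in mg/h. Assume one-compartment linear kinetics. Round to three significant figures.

Equivalent systemic input: infusion rate = F·D/τ.
Rate = 0.58 × 764 / 8 = 55.39 mg/h

55.4 mg/h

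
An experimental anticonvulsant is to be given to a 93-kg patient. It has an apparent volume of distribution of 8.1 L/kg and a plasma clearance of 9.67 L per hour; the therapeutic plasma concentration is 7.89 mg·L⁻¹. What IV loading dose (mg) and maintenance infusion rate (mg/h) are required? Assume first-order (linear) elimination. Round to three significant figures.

Total Vd = 8.1 × 93 = 753.3 L
Loading: fill Vd to C_target → 753.3 L × 7.89 mg/L = 5944 mg
Maintenance infusion rate = CL × Css = 9.670 × 7.89 = 76.30 mg/h

(a) 5940 mg; (b) 76.3 mg/h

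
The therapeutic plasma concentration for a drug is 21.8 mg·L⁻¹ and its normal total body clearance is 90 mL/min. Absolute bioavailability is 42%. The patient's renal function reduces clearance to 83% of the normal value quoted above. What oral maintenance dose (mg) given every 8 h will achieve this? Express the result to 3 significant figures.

Convert clearance: 90 mL/min × 60 min/h ÷ 1000 mL/L = 5.400 L/h
Patient clearance = 0.83 × 5.400 = 4.482 L/h
At steady state, dose per interval replaces the amount cleared in that interval: F·D/τ = CL·Css.
D = CL × Css × τ / F = 4.482 × 21.8 × 8 / 0.42 = 1861 mg

1860 mg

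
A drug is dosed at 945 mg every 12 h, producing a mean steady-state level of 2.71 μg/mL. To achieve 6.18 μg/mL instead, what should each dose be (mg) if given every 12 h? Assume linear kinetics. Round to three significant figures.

For first-order elimination, Css ∝ F·D/(CL·τ); F and CL are unchanged, so Css ∝ D/τ.
D₂ = D₁ × (Css,target / Css,current) = 945 × 6.18/2.71 = 2155 mg

2160 mg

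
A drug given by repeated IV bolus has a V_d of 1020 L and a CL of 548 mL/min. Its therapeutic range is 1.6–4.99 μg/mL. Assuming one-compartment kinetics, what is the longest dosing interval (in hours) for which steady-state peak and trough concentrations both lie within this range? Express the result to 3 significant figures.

CL = 548 mL/min = 548 × 0.06 = 32.88 L/h
k = CL / Vd = 32.88 / 1020 = 0.03224 h⁻¹
Between IV bolus doses, concentration decays as C = C₀·e^(−kτ), so C_peak/C_trough = e^(kτ).
τ_max = ln(C_peak/C_trough) / k = ln(4.99/1.6) / 0.03224 = 1.137 / 0.03224 = 35.27 h

35.3 h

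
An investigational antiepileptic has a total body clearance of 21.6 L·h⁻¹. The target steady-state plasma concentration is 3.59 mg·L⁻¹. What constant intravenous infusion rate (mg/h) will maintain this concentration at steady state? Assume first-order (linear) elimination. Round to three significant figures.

Infusion rate = CL · Css = 21.60 L/h × 3.59 mg/L = 77.54 mg/h

77.5 mg/h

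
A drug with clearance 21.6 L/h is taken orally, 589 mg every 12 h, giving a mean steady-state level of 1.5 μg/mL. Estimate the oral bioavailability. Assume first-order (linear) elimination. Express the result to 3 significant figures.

0.660

F·D/τ = CL·Css at steady state → F = CL·Css·τ / D.
F = 21.6 × 1.5 × 12 / 589 = 0.660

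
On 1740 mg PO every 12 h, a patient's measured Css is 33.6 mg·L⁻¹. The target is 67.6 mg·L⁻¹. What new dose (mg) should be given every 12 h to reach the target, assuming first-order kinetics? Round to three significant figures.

3500 mg

For first-order elimination, Css ∝ F·D/(CL·τ); F and CL are unchanged, so Css ∝ D/τ.
D₂ = D₁ × (Css,target / Css,current) = 1740 × 67.6/33.6 = 3501 mg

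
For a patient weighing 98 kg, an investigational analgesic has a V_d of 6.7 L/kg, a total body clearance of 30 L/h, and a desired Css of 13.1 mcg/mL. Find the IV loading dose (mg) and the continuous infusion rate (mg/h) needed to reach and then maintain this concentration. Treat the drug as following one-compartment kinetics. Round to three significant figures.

(a) 8600 mg; (b) 393 mg/h

Vd = 6.7 L/kg × 98 kg = 656.6 L
Loading dose = Vd × C = 656.6 × 13.1 = 8601 mg
Maintenance: replace elimination → rate = CL × Css = 30.00 × 13.1 = 393.0 mg/h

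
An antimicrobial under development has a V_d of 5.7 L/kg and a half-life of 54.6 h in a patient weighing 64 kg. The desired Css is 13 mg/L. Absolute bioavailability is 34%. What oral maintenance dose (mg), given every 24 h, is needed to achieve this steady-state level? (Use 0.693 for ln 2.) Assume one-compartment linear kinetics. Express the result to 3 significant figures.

4250 mg

Total Vd = 5.7 × 64 = 364.8 L
k = 0.693/54.6 = 0.01269 h⁻¹, so CL = k·Vd = 0.01269 × 364.8 = 4.629 L/h
D = CL × Css × τ / F = 4.629 × 13 × 24 / 0.34 = 4248 mg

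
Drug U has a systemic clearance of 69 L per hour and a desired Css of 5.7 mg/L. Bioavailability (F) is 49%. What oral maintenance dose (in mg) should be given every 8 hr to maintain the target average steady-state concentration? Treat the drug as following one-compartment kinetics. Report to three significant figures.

At steady state, dose per interval replaces the amount cleared in that interval: F·D/τ = CL·Css.
D = CL × Css × τ / F = 69.00 × 5.7 × 8 / 0.49 = 6421 mg

6420 mg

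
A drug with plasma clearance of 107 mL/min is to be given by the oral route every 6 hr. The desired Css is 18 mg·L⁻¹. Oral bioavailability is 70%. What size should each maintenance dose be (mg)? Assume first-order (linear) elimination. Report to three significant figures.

991 mg

Convert clearance: 107 mL/min × 60 min/h ÷ 1000 mL/L = 6.420 L/h
D = CL × Css × τ / F = 6.420 × 18 × 6 / 0.7 = 990.5 mg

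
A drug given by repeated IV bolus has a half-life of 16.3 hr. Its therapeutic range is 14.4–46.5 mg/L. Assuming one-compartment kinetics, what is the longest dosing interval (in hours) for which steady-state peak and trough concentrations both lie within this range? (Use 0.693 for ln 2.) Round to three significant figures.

k = 0.693 / t½ = 0.693 / 16.3 = 0.04252 h⁻¹
Between IV bolus doses, concentration decays as C = C₀·e^(−kτ), so C_peak/C_trough = e^(kτ).
τ_max = ln(C_peak/C_trough) / k = ln(46.5/14.4) / 0.04252 = 1.172 / 0.04252 = 27.56 h

27.6 h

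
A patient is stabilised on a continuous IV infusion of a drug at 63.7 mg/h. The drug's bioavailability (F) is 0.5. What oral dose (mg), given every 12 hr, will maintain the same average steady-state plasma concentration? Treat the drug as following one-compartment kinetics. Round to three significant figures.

1530 mg

To maintain the same Css, the systemic dosing rate must be unchanged: F·D/τ = infusion rate.
D = rate × τ / F = 63.7 × 12 / 0.5 = 1529 mg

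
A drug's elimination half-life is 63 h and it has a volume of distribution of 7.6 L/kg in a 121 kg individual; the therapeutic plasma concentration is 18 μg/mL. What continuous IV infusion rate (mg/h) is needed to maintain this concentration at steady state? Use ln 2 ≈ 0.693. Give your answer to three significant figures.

182 mg/h

Vd(total) = 121 kg × 7.6 L/kg = 919.6 L
CL = ln 2 · Vd / t½ = 0.693 × 919.6 / 63 = 10.12 L/h
Infusion rate = CL × Css = 10.12 × 18 = 182.2 mg/h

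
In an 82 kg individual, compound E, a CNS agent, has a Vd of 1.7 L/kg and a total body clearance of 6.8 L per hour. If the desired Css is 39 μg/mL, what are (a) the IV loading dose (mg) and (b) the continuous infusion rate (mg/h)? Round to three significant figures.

Vd = 1.7 L/kg × 82 kg = 139.4 L
LD = Vd · C_target = 139.4 × 39 = 5437 mg
Maintenance infusion rate = CL × Css = 6.800 × 39 = 265.2 mg/h

(a) 5440 mg; (b) 265 mg/h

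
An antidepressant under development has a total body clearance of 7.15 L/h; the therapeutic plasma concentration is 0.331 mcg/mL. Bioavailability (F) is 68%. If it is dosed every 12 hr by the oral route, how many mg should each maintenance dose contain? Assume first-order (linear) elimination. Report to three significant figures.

At steady state, dose per interval replaces the amount cleared in that interval: F·D/τ = CL·Css.
D = CL × Css × τ / F = 7.150 × 0.331 × 12 / 0.68 = 41.76 mg

41.8 mg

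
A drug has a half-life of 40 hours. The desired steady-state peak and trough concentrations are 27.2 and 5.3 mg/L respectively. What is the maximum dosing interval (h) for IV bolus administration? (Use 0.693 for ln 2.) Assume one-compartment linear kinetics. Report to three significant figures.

94.4 h

k = 0.693 / t½ = 0.693 / 40 = 0.01733 h⁻¹
Between IV bolus doses, concentration decays as C = C₀·e^(−kτ), so C_peak/C_trough = e^(kτ).
τ_max = ln(C_peak/C_trough) / k = ln(27.2/5.3) / 0.01733 = 1.636 / 0.01733 = 94.40 h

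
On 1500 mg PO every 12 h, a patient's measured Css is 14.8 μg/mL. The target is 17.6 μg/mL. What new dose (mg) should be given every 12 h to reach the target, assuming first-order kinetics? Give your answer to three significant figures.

For first-order elimination, Css ∝ F·D/(CL·τ); F and CL are unchanged, so Css ∝ D/τ.
D₂ = D₁ × (Css,target / Css,current) = 1500 × 17.6/14.8 = 1784 mg

1780 mg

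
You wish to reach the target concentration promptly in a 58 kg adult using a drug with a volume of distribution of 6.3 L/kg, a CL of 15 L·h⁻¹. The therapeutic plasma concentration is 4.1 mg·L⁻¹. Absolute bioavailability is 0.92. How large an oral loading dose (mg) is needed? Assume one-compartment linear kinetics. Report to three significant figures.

Total Vd = 6.3 × 58 = 365.4 L
LD = Vd × C / F = 365.4 × 4.100 / 0.92 = 1628 mg

1630 mg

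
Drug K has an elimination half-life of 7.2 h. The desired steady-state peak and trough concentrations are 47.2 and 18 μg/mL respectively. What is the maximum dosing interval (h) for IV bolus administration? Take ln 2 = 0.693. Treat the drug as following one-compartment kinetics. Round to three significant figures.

10.0 h

k = 0.693 / t½ = 0.693 / 7.2 = 0.09625 h⁻¹
Between IV bolus doses, concentration decays as C = C₀·e^(−kτ), so C_peak/C_trough = e^(kτ).
τ_max = ln(C_peak/C_trough) / k = ln(47.2/18) / 0.09625 = 0.9640 / 0.09625 = 10.02 h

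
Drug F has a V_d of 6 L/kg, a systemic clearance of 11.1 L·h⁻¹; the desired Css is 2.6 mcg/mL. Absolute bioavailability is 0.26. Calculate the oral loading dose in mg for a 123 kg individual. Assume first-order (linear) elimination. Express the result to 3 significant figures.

7380 mg

Total Vd = 6 × 123 = 738.0 L
LD = Vd × C / F = 738.0 × 2.600 / 0.26 = 7380 mg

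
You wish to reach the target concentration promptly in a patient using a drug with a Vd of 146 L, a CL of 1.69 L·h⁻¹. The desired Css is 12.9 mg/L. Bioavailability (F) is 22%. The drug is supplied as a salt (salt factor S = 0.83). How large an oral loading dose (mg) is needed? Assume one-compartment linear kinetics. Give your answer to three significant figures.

LD = Vd × C / F / S = 146.0 × 12.90 / 0.22 / 0.83 = 10310 mg

10300 mg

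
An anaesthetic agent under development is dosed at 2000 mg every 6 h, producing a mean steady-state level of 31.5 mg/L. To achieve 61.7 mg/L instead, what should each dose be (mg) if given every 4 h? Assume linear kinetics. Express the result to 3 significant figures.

With linear kinetics, Css is proportional to dose rate (D/τ) at fixed clearance.
D₂ = D₁ × (Css,target / Css,current) × (τ₂/τ₁) = 2000 × (61.7/31.5) × (4/6) = 2612 mg

2610 mg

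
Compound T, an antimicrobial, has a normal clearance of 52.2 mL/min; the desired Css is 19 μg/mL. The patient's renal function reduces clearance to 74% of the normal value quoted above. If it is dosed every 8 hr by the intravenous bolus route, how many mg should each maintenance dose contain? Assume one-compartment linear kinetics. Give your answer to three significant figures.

352 mg

Convert clearance: 52.2 mL/min × 60 min/h ÷ 1000 mL/L = 3.132 L/h
Patient clearance = 0.74 × 3.132 = 2.318 L/h
D = CL × Css × τ = 2.318 × 19 × 8 = 352.3 mg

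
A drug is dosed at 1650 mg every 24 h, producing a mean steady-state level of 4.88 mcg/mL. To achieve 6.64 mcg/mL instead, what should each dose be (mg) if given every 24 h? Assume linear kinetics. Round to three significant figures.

2250 mg

For first-order elimination, Css ∝ F·D/(CL·τ); F and CL are unchanged, so Css ∝ D/τ.
D₂ = D₁ × (Css,target / Css,current) = 1650 × 6.64/4.88 = 2245 mg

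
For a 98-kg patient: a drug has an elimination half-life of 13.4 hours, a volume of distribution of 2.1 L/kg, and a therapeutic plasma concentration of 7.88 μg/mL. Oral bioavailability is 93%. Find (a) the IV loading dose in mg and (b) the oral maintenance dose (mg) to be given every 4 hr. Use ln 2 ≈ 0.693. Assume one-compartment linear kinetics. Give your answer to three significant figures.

Vd = 2.1 L/kg × 98 kg = 205.8 L
LD = Vd × C = 205.8 × 7.88 = 1622 mg
CL = 0.693 × Vd / t½ = 0.693 × 205.8 / 13.4 = 10.64 L/h
D = CL × Css × τ / F = 10.64 × 7.88 × 4 / 0.93 = 360.6 mg

(a) 1620 mg; (b) 361 mg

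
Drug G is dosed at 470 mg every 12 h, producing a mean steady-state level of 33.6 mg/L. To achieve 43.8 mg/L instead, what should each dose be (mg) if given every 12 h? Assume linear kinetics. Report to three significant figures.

613 mg

For first-order elimination, Css ∝ F·D/(CL·τ); F and CL are unchanged, so Css ∝ D/τ.
D₂ = D₁ × (Css,target / Css,current) = 470 × 43.8/33.6 = 612.7 mg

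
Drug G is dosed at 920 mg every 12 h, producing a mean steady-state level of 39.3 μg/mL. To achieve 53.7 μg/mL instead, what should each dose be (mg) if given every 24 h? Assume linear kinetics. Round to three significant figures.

2510 mg

With linear kinetics, Css is proportional to dose rate (D/τ) at fixed clearance.
D₂ = D₁ × (Css,target / Css,current) × (τ₂/τ₁) = 920 × (53.7/39.3) × (24/12) = 2514 mg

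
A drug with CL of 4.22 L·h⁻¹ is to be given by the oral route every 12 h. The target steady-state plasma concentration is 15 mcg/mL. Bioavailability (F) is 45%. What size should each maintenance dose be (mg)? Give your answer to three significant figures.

D = CL × Css × τ / F = 4.220 × 15 × 12 / 0.45 = 1688 mg

1690 mg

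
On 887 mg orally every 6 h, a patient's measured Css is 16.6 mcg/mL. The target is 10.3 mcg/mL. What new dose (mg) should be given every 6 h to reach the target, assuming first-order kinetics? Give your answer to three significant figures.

550 mg

With linear kinetics, Css is proportional to dose rate (D/τ) at fixed clearance.
D₂ = D₁ × (Css,target / Css,current) = 887 × 10.3/16.6 = 550.4 mg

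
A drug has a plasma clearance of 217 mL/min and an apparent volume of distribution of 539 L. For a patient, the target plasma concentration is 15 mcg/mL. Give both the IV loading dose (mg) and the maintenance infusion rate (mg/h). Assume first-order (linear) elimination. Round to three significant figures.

(a) 8090 mg; (b) 195 mg/h

Loading dose = Vd × C = 539.0 × 15 = 8085 mg
CL = 217 mL/min × 60/1000 = 13.02 L/h
Maintenance: replace elimination → rate = CL × Css = 13.02 × 15 = 195.3 mg/h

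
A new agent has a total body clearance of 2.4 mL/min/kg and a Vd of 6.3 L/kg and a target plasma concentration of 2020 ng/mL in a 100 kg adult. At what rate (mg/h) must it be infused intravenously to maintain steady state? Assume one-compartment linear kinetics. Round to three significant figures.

29.1 mg/h

CL = 2.4 mL/min/kg × 100 kg = 240.0 mL/min = 240.0 × 60/1000 = 14.40 L/h
C = 2020 ng/mL = 2.020 mg/L
Rate = CL × Css = 14.40 × 2.02 = 29.09 mg/h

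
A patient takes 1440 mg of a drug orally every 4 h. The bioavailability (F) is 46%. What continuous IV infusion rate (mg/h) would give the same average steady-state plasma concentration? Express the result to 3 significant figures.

Equivalent systemic input: infusion rate = F·D/τ.
Rate = 0.46 × 1440 / 4 = 165.6 mg/h

166 mg/h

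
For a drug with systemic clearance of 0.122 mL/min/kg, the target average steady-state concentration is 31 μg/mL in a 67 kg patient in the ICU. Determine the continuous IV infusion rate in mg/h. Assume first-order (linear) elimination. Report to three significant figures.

15.2 mg/h

CL = 0.122 mL/min/kg × 67 kg = 8.174 mL/min = 8.174 × 60/1000 = 0.4904 L/h
Rate = CL × Css = 0.4904 × 31 = 15.20 mg/h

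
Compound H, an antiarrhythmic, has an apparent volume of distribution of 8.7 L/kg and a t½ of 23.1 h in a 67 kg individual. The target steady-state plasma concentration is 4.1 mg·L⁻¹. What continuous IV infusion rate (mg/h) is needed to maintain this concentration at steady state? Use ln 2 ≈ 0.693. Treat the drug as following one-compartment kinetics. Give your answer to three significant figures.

71.7 mg/h

Vd = 8.7 L/kg × 67 kg = 582.9 L
k = 0.693/23.1 = 0.03000 h⁻¹, so CL = k·Vd = 0.03000 × 582.9 = 17.49 L/h
Infusion rate = CL × Css = 17.49 × 4.1 = 71.71 mg/h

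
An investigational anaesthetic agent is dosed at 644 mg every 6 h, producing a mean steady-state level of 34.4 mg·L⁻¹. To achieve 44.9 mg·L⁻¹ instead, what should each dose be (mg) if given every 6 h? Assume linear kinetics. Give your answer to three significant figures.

With linear kinetics, Css is proportional to dose rate (D/τ) at fixed clearance.
D₂ = D₁ × (Css,target / Css,current) = 644 × 44.9/34.4 = 840.6 mg

841 mg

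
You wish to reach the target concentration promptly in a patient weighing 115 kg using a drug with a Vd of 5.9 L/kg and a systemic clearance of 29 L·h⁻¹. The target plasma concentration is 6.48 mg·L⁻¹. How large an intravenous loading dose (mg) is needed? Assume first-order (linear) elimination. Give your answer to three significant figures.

Vd(total) = 115 kg × 5.9 L/kg = 678.5 L
LD = Vd × C = 678.5 × 6.480 = 4397 mg

4400 mg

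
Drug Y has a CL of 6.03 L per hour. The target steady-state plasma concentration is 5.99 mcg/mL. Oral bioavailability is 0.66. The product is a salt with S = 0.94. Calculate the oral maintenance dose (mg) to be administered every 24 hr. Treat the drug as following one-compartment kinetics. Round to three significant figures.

D = CL × Css × τ / F / S = 6.030 × 5.99 × 24 / 0.66 / 0.94 = 1397 mg

1400 mg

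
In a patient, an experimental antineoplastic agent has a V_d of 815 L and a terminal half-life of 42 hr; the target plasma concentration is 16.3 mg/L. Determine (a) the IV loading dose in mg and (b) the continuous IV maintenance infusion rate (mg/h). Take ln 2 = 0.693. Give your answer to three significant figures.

(a) 13300 mg; (b) 219 mg/h

LD = Vd × C = 815.0 × 16.3 = 13280 mg
CL = 0.693 × Vd / t½ = 0.693 × 815.0 / 42 = 13.45 L/h
Infusion rate = CL × Css = 13.45 × 16.3 = 219.2 mg/h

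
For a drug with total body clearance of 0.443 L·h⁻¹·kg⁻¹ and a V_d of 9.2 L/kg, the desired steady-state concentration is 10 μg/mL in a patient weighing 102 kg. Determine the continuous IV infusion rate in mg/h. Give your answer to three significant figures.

CL = 0.443 L·h⁻¹·kg⁻¹ × 102 kg = 45.19 L/h
At steady state, infusion rate equals elimination rate: rate in = CL × Css.
R₀ = 45.19 × 10 = 451.9 mg/h

452 mg/h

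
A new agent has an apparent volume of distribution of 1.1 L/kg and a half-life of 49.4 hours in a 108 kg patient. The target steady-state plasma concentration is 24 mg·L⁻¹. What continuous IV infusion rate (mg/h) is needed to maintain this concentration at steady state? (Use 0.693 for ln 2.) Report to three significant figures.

Total Vd = 1.1 × 108 = 118.8 L
CL = 0.693 × Vd / t½ = 0.693 × 118.8 / 49.4 = 1.667 L/h
Infusion rate = CL × Css = 1.667 × 24 = 40.01 mg/h

40.0 mg/h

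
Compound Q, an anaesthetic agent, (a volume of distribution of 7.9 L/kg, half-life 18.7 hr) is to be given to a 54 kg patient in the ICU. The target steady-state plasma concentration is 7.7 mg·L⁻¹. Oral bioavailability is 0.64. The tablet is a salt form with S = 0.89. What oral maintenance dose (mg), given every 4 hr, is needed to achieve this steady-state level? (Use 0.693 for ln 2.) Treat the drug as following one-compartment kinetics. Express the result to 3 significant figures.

855 mg

Total Vd = 7.9 × 54 = 426.6 L
CL = ln 2 · Vd / t½ = 0.693 × 426.6 / 18.7 = 15.81 L/h
D = CL × Css × τ / F / S = 15.81 × 7.7 × 4 / 0.64 / 0.89 = 854.9 mg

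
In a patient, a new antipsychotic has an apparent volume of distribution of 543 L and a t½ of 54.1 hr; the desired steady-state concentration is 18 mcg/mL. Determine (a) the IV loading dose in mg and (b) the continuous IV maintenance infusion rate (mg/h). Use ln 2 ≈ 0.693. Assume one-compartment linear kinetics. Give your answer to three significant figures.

LD = Vd × C = 543.0 × 18 = 9774 mg
CL = 0.693 × Vd / t½ = 0.693 × 543.0 / 54.1 = 6.956 L/h
Infusion rate = CL × Css = 6.956 × 18 = 125.2 mg/h

(a) 9770 mg; (b) 125 mg/h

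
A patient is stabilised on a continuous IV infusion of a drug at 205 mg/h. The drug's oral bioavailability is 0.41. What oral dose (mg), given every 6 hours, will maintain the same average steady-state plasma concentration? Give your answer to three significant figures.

3000 mg

To maintain the same Css, the systemic dosing rate must be unchanged: F·D/τ = infusion rate.
D = rate × τ / F = 205 × 6 / 0.41 = 3000 mg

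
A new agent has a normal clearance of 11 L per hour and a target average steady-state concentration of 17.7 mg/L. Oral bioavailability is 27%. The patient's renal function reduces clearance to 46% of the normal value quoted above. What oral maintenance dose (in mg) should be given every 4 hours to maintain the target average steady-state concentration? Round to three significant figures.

1330 mg

Patient clearance = 0.46 × 11.00 = 5.060 L/h
D = CL × Css × τ / F = 5.060 × 17.7 × 4 / 0.27 = 1327 mg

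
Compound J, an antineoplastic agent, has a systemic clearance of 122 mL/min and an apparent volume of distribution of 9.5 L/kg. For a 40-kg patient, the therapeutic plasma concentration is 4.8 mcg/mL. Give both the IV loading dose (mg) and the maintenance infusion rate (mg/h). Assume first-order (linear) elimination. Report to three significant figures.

(a) 1820 mg; (b) 35.1 mg/h

Total Vd = 9.5 × 40 = 380.0 L
LD = Vd · C_target = 380.0 × 4.8 = 1824 mg
Convert clearance: 122 mL/min × 60 min/h ÷ 1000 mL/L = 7.320 L/h
Maintenance: replace elimination → rate = CL × Css = 7.320 × 4.8 = 35.14 mg/h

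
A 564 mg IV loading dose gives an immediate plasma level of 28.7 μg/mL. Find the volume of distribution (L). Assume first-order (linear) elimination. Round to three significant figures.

Immediately after an IV bolus, C₀ = Dose / Vd, so Vd = Dose / C₀.
Vd = 564 / 28.7 = 19.65 L

19.7 L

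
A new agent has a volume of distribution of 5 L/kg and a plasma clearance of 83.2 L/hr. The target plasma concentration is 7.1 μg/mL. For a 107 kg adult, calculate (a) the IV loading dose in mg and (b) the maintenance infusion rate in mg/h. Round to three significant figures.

Total Vd = 5 × 107 = 535.0 L
LD = Vd · C_target = 535.0 × 7.1 = 3799 mg
Infusion rate = 83.20 L/h × 7.1 mg/L = 590.7 mg/h

(a) 3800 mg; (b) 591 mg/h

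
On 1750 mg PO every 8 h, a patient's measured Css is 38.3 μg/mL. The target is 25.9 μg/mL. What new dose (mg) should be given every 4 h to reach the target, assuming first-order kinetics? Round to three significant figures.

For first-order elimination, Css ∝ F·D/(CL·τ); F and CL are unchanged, so Css ∝ D/τ.
D₂ = D₁ × (Css,target / Css,current) × (τ₂/τ₁) = 1750 × (25.9/38.3) × (4/8) = 591.7 mg

592 mg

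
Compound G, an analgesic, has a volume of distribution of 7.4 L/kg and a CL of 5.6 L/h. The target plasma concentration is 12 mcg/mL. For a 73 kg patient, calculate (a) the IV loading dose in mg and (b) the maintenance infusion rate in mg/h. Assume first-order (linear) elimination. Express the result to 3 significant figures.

Vd(total) = 73 kg × 7.4 L/kg = 540.2 L
LD = Vd · C_target = 540.2 × 12 = 6482 mg
Maintenance infusion rate = CL × Css = 5.600 × 12 = 67.20 mg/h

(a) 6480 mg; (b) 67.2 mg/h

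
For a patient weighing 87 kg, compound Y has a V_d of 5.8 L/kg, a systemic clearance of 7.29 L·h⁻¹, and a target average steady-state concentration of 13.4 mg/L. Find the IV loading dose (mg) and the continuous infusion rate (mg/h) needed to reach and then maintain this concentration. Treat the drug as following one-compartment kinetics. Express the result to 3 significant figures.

Vd = 5.8 L/kg × 87 kg = 504.6 L
Loading dose = Vd × C = 504.6 × 13.4 = 6762 mg
Maintenance: replace elimination → rate = CL × Css = 7.290 × 13.4 = 97.69 mg/h

(a) 6760 mg; (b) 97.7 mg/h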